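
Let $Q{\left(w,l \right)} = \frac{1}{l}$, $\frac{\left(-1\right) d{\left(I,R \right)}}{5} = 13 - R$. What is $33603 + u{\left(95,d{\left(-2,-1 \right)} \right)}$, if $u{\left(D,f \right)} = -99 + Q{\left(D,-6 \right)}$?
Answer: $\frac{201023}{6} \approx 33504.0$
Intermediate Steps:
$d{\left(I,R \right)} = -65 + 5 R$ ($d{\left(I,R \right)} = - 5 \left(13 - R\right) = -65 + 5 R$)
$u{\left(D,f \right)} = - \frac{595}{6}$ ($u{\left(D,f \right)} = -99 + \frac{1}{-6} = -99 - \frac{1}{6} = - \frac{595}{6}$)
$33603 + u{\left(95,d{\left(-2,-1 \right)} \right)} = 33603 - \frac{595}{6} = \frac{201023}{6}$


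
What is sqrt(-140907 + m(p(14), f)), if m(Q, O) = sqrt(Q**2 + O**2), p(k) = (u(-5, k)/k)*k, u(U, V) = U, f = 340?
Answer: sqrt(-140907 + 25*sqrt(185)) ≈ 374.92*I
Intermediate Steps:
p(k) = -5 (p(k) = (-5/k)*k = -5)
m(Q, O) = sqrt(O**2 + Q**2)
sqrt(-140907 + m(p(14), f)) = sqrt(-140907 + sqrt(340**2 + (-5)**2)) = sqrt(-140907 + sqrt(115600 + 25)) = sqrt(-140907 + sqrt(115625)) = sqrt(-140907 + 25*sqrt(185))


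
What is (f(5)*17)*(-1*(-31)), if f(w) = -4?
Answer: -2108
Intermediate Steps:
(f(5)*17)*(-1*(-31)) = (-4*17)*(-1*(-31)) = -68*31 = -2108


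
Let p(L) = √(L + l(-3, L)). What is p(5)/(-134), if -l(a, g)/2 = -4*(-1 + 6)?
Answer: -3*√5/134 ≈ -0.050061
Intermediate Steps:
l(a, g) = 40 (l(a, g) = -(-8)*(-1 + 6) = -(-8)*5 = -2*(-20) = 40)
p(L) = √(40 + L) (p(L) = √(L + 40) = √(40 + L))
p(5)/(-134) = √(40 + 5)/(-134) = √45*(-1/134) = (3*√5)*(-1/134) = -3*√5/134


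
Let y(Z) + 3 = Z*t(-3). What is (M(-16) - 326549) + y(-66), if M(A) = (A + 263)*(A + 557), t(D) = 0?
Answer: -192925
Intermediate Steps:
M(A) = (263 + A)*(557 + A)
y(Z) = -3 (y(Z) = -3 + Z*0 = -3 + 0 = -3)
(M(-16) - 326549) + y(-66) = ((146491 + (-16)**2 + 820*(-16)) - 326549) - 3 = ((146491 + 256 - 13120) - 326549) - 3 = (133627 - 326549) - 3 = -192922 - 3 = -192925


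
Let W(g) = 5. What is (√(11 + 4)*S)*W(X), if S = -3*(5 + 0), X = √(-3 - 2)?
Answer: -75*√15 ≈ -290.47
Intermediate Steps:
X = I*√5 (X = √(-5) = I*√5 ≈ 2.2361*I)
S = -15 (S = -3*5 = -15)
(√(11 + 4)*S)*W(X) = (√(11 + 4)*(-15))*5 = (√15*(-15))*5 = -15*√15*5 = -75*√15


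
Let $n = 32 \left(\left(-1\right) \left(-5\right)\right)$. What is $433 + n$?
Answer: $593$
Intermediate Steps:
$n = 160$ ($n = 32 \cdot 5 = 160$)
$433 + n = 433 + 160 = 593$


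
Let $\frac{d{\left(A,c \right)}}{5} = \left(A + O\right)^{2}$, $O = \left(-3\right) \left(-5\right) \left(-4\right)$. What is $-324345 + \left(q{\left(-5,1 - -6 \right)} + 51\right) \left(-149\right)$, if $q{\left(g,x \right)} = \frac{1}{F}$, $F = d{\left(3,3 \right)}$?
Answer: $- \frac{5392430429}{16245} \approx -3.3194 \cdot 10^{5}$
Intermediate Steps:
$O = -60$ ($O = 15 \left(-4\right) = -60$)
$d{\left(A,c \right)} = 5 \left(-60 + A\right)^{2}$ ($d{\left(A,c \right)} = 5 \left(A - 60\right)^{2} = 5 \left(-60 + A\right)^{2}$)
$F = 16245$ ($F = 5 \left(-60 + 3\right)^{2} = 5 \left(-57\right)^{2} = 5 \cdot 3249 = 16245$)
$q{\left(g,x \right)} = \frac{1}{16245}$
$-324345 + \left(q{\left(-5,1 - -6 \right)} + 51\right) \left(-149\right) = -324345 + \left(\frac{1}{16245} + 51\right) \left(-149\right) = -324345 + \frac{828496}{16245} \left(-149\right) = -324345 - \frac{123445904}{16245} = - \frac{5392430429}{16245}$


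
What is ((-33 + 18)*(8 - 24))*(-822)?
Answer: -197280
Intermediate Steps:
((-33 + 18)*(8 - 24))*(-822) = -15*(-16)*(-822) = 240*(-822) = -197280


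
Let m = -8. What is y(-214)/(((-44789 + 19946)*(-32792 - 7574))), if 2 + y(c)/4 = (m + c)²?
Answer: 98564/501406269 ≈ 0.00019658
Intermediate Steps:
y(c) = -8 + 4*(-8 + c)²
y(-214)/(((-44789 + 19946)*(-32792 - 7574))) = (-8 + 4*(-8 - 214)²)/(((-44789 + 19946)*(-32792 - 7574))) = (-8 + 4*(-222)²)/((-24843*(-40366))) = (-8 + 4*49284)/1002812538 = (-8 + 197136)*(1/1002812538) = 197128*(1/1002812538) = 98564/501406269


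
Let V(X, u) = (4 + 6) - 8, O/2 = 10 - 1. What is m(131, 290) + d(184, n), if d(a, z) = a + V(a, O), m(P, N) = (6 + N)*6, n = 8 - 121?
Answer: 1962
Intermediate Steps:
n = -113
O = 18 (O = 2*(10 - 1) = 2*9 = 18)
m(P, N) = 36 + 6*N
V(X, u) = 2 (V(X, u) = 10 - 8 = 2)
d(a, z) = 2 + a (d(a, z) = a + 2 = 2 + a)
m(131, 290) + d(184, n) = (36 + 6*290) + (2 + 184) = (36 + 1740) + 186 = 1776 + 186 = 1962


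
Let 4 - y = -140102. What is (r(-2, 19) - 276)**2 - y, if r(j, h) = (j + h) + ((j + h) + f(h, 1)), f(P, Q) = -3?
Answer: -80081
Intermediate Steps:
y = 140106 (y = 4 - 1*(-140102) = 4 + 140102 = 140106)
r(j, h) = -3 + 2*h + 2*j (r(j, h) = (j + h) + ((j + h) - 3) = (h + j) + ((h + j) - 3) = (h + j) + (-3 + h + j) = -3 + 2*h + 2*j)
(r(-2, 19) - 276)**2 - y = ((-3 + 2*19 + 2*(-2)) - 276)**2 - 1*140106 = ((-3 + 38 - 4) - 276)**2 - 140106 = (31 - 276)**2 - 140106 = (-245)**2 - 140106 = 60025 - 140106 = -80081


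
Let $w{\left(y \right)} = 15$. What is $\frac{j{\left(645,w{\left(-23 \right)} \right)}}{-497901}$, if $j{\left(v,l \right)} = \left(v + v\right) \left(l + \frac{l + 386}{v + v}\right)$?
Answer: $- \frac{19751}{497901} \approx -0.039669$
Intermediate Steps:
$j{\left(v,l \right)} = 2 v \left(l + \frac{386 + l}{2 v}\right)$
$\frac{j{\left(645,w{\left(-23 \right)} \right)}}{-497901} = \frac{386 + 15 + 2 \cdot 15 \cdot 645}{-497901} = \left(386 + 15 + 19350\right) \left(- \frac{1}{497901}\right) = 19751 \left(- \frac{1}{497901}\right) = - \frac{19751}{497901}$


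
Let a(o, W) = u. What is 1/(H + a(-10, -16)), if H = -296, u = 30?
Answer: -1/266 ≈ -0.0037594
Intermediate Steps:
a(o, W) = 30
1/(H + a(-10, -16)) = 1/(-296 + 30) = 1/(-266) = -1/266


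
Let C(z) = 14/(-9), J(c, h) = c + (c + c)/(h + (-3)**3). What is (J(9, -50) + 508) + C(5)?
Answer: 357041/693 ≈ 515.21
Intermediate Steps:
J(c, h) = c + 2*c/(-27 + h) (J(c, h) = c + (2*c)/(h - 27) = c + (2*c)/(-27 + h) = c + 2*c/(-27 + h))
C(z) = -14/9 (C(z) = 14*(-1/9) = -14/9)
(J(9, -50) + 508) + C(5) = (9*(-25 - 50)/(-27 - 50) + 508) - 14/9 = (9*(-75)/(-77) + 508) - 14/9 = (9*(-1/77)*(-75) + 508) - 14/9 = (675/77 + 508) - 14/9 = 39791/77 - 14/9 = 357041/693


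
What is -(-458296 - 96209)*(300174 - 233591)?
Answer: 36920606415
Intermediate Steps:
-(-458296 - 96209)*(300174 - 233591) = -(-554505)*66583 = -1*(-36920606415) = 36920606415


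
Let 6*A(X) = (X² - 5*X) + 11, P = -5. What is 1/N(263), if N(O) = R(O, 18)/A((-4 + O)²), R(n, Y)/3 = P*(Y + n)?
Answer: -4499525167/25290 ≈ -1.7792e+5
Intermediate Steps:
A(X) = 11/6 - 5*X/6 + X²/6 (A(X) = ((X² - 5*X) + 11)/6 = (11 + X² - 5*X)/6 = 11/6 - 5*X/6 + X²/6)
R(n, Y) = -15*Y - 15*n (R(n, Y) = 3*(-5*(Y + n)) = 3*(-5*Y - 5*n) = -15*Y - 15*n)
N(O) = (-270 - 15*O)/(11/6 - 5*(-4 + O)²/6 + (-4 + O)⁴/6) (N(O) = (-15*18 - 15*O)/(11/6 - 5*(-4 + O)²/6 + ((-4 + O)²)²/6) = (-270 - 15*O)/(11/6 - 5*(-4 + O)²/6 + (-4 + O)⁴/6))
1/N(263) = 1/(90*(-18 - 1*263)/(11 + (-4 + 263)⁴ - 5*(-4 + 263)²)) = 1/(90*(-18 - 263)/(11 + 259⁴ - 5*259²)) = 1/(90*(-281)/(11 + 4499860561 - 5*67081)) = 1/(90*(-281)/(11 + 4499860561 - 335405)) = 1/(90*(-281)/4499525167) = 1/(90*(1/4499525167)*(-281)) = 1/(-25290/4499525167) = -4499525167/25290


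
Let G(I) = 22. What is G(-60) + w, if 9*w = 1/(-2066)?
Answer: 409067/18594 ≈ 22.000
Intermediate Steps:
w = -1/18594 (w = (⅑)/(-2066) = (⅑)*(-1/2066) = -1/18594 ≈ -5.3781e-5)
G(-60) + w = 22 - 1/18594 = 409067/18594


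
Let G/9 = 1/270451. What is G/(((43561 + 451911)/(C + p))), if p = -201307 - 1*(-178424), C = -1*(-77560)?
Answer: 492093/134000897872 ≈ 3.6723e-6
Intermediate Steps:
C = 77560
p = -22883 (p = -201307 + 178424 = -22883)
G = 9/270451 ≈ 3.3278e-5
G/(((43561 + 451911)/(C + p))) = 9/(270451*(((43561 + 451911)/(77560 - 22883)))) = 9/(270451*((495472/54677))) = 9/(270451*((495472*(1/54677)))) = 9/(270451*(495472/54677)) = (9/270451)*(54677/495472) = 492093/134000897872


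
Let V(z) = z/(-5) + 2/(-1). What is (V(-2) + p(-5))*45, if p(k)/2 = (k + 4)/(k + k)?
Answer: -63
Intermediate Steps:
V(z) = -2 - z/5 (V(z) = z*(-1/5) + 2*(-1) = -z/5 - 2 = -2 - z/5)
p(k) = (4 + k)/k (p(k) = 2*((k + 4)/(k + k)) = 2*((4 + k)/((2*k))) = 2*((4 + k)*(1/(2*k))) = 2*((4 + k)/(2*k)) = (4 + k)/k)
(V(-2) + p(-5))*45 = ((-2 - 1/5*(-2)) + (4 - 5)/(-5))*45 = ((-2 + 2/5) - 1/5*(-1))*45 = (-8/5 + 1/5)*45 = -7/5*45 = -63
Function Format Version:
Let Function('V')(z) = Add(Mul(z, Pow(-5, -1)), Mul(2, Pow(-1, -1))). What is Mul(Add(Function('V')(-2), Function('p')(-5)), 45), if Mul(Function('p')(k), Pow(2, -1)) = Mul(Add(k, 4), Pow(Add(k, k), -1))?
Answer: -63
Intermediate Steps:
Function('V')(z) = Add(-2, Mul(Rational(-1, 5), z)) (Function('V')(z) = Add(Mul(z, Rational(-1, 5)), Mul(2, -1)) = Add(Mul(Rational(-1, 5), z), -2) = Add(-2, Mul(Rational(-1, 5), z)))
Function('p')(k) = Mul(Pow(k, -1), Add(4, k)) (Function('p')(k) = Mul(2, Mul(Add(k, 4), Pow(Add(k, k), -1))) = Mul(2, Mul(Add(4, k), Pow(Mul(2, k), -1))) = Mul(2, Mul(Add(4, k), Mul(Rational(1, 2), Pow(k, -1)))) = Mul(2, Mul(Rational(1, 2), Pow(k, -1), Add(4, k))) = Mul(Pow(k, -1), Add(4, k)))
Mul(Add(Function('V')(-2), Function('p')(-5)), 45) = Mul(Add(Add(-2, Mul(Rational(-1, 5), -2)), Mul(Pow(-5, -1), Add(4, -5))), 45) = Mul(Add(Add(-2, Rational(2, 5)), Mul(Rational(-1, 5), -1)), 45) = Mul(Add(Rational(-8, 5), Rational(1, 5)), 45) = Mul(Rational(-7, 5), 45) = -63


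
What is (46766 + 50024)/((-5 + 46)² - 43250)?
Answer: -96790/41569 ≈ -2.3284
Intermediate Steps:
(46766 + 50024)/((-5 + 46)² - 43250) = 96790/(41² - 43250) = 96790/(1681 - 43250) = 96790/(-41569) = 96790*(-1/41569) = -96790/41569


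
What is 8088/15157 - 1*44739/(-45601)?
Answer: 1046929911/691174357 ≈ 1.5147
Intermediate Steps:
8088/15157 - 1*44739/(-45601) = 8088*(1/15157) - 44739*(-1/45601) = 8088/15157 + 44739/45601 = 1046929911/691174357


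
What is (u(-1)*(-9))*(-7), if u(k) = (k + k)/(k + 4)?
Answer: -42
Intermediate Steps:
u(k) = 2*k/(4 + k) (u(k) = (2*k)/(4 + k) = 2*k/(4 + k))
(u(-1)*(-9))*(-7) = ((2*(-1)/(4 - 1))*(-9))*(-7) = ((2*(-1)/3)*(-9))*(-7) = ((2*(-1)*(⅓))*(-9))*(-7) = -⅔*(-9)*(-7) = 6*(-7) = -42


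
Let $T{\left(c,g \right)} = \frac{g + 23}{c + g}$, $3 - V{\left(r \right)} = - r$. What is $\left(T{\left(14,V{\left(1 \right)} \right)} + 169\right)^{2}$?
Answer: $\frac{116281}{4} \approx 29070.0$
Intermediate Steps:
$V{\left(r \right)} = 3 + r$ ($V{\left(r \right)} = 3 - - r = 3 + r$)
$T{\left(c,g \right)} = \frac{23 + g}{c + g}$
$\left(T{\left(14,V{\left(1 \right)} \right)} + 169\right)^{2} = \left(\frac{23 + \left(3 + 1\right)}{14 + \left(3 + 1\right)} + 169\right)^{2} = \left(\frac{23 + 4}{14 + 4} + 169\right)^{2} = \left(\frac{1}{18} \cdot 27 + 169\right)^{2} = \left(\frac{3}{2} + 169\right)^{2} = \left(\frac{341}{2}\right)^{2} = \frac{116281}{4}$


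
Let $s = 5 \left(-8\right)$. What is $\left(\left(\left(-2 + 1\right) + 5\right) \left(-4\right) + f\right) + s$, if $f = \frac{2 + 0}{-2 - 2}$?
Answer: $- \frac{113}{2} \approx -56.5$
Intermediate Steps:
$f = - \frac{1}{2}$ ($f = \frac{2}{-4} = 2 \left(- \frac{1}{4}\right) = - \frac{1}{2} \approx -0.5$)
$s = -40$
$\left(\left(\left(-2 + 1\right) + 5\right) \left(-4\right) + f\right) + s = \left(\left(\left(-2 + 1\right) + 5\right) \left(-4\right) - \frac{1}{2}\right) - 40 = \left(\left(-1 + 5\right) \left(-4\right) - \frac{1}{2}\right) - 40 = \left(4 \left(-4\right) - \frac{1}{2}\right) - 40 = \left(-16 - \frac{1}{2}\right) - 40 = - \frac{33}{2} - 40 = - \frac{113}{2}$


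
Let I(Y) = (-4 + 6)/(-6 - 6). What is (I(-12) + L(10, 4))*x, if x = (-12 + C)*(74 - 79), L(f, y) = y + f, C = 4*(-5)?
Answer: 6640/3 ≈ 2213.3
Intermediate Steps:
C = -20
L(f, y) = f + y
x = 160 (x = (-12 - 20)*(74 - 79) = -32*(-5) = 160)
I(Y) = -1/6 (I(Y) = 2/(-12) = 2*(-1/12) = -1/6)
(I(-12) + L(10, 4))*x = (-1/6 + (10 + 4))*160 = (-1/6 + 14)*160 = (83/6)*160 = 6640/3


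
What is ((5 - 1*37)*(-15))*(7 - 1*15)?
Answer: -3840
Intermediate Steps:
((5 - 1*37)*(-15))*(7 - 1*15) = ((5 - 37)*(-15))*(7 - 15) = -32*(-15)*(-8) = 480*(-8) = -3840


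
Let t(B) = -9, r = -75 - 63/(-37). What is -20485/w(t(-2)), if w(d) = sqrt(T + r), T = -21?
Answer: 20485*I*sqrt(129093)/3489 ≈ 2109.5*I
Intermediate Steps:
r = -2712/37 (r = -75 - 63*(-1)/37 = -75 - 1*(-63/37) = -75 + 63/37 = -2712/37 ≈ -73.297)
w(d) = I*sqrt(129093)/37 (w(d) = sqrt(-21 - 2712/37) = sqrt(-3489/37) = I*sqrt(129093)/37)
-20485/w(t(-2)) = -20485*(-I*sqrt(129093)/3489) = -(-20485)*I*sqrt(129093)/3489 = 20485*I*sqrt(129093)/3489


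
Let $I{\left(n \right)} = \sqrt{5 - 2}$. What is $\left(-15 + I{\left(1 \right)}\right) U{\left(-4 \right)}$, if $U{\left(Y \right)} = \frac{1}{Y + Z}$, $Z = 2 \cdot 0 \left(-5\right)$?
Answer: $\frac{15}{4} - \frac{\sqrt{3}}{4} \approx 3.317$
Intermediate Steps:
$I{\left(n \right)} = \sqrt{3}$
$Z = 0$ ($Z = 0 \left(-5\right) = 0$)
$U{\left(Y \right)} = \frac{1}{Y}$ ($U{\left(Y \right)} = \frac{1}{Y + 0} = \frac{1}{Y}$)
$\left(-15 + I{\left(1 \right)}\right) U{\left(-4 \right)} = \frac{-15 + \sqrt{3}}{-4} = \left(-15 + \sqrt{3}\right) \left(- \frac{1}{4}\right) = \frac{15}{4} - \frac{\sqrt{3}}{4}$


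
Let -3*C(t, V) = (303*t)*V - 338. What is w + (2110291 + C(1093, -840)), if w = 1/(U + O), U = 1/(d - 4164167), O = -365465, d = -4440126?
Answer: 894697410759521804587/9433703823738 ≈ 9.4841e+7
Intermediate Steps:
C(t, V) = 338/3 - 101*V*t (C(t, V) = -((303*t)*V - 338)/3 = -(303*V*t - 338)/3 = -(-338 + 303*V*t)/3 = 338/3 - 101*V*t)
U = -1/8604293 (U = 1/(-4440126 - 4164167) = 1/(-8604293) = -1/8604293 ≈ -1.1622e-7)
w = -8604293/3144567941246 (w = 1/(-1/8604293 - 365465) = 1/(-3144567941246/8604293) = -8604293/3144567941246 ≈ -2.7362e-6)
w + (2110291 + C(1093, -840)) = -8604293/3144567941246 + (2110291 + (338/3 - 101*(-840)*1093)) = -8604293/3144567941246 + (2110291 + (338/3 + 92730120)) = -8604293/3144567941246 + (2110291 + 278190698/3) = -8604293/3144567941246 + 284521571/3 = 894697410759521804587/9433703823738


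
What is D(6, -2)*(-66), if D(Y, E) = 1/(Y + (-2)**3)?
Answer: 33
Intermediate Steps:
D(Y, E) = 1/(-8 + Y) (D(Y, E) = 1/(Y - 8) = 1/(-8 + Y))
D(6, -2)*(-66) = -66/(-8 + 6) = -66/(-2) = -1/2*(-66) = 33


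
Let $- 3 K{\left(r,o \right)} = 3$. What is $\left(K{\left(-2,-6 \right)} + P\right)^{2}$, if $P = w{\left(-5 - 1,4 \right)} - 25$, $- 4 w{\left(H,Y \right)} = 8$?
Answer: $784$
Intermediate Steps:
$w{\left(H,Y \right)} = -2$ ($w{\left(H,Y \right)} = \left(- \frac{1}{4}\right) 8 = -2$)
$P = -27$ ($P = -2 - 25 = -27$)
$K{\left(r,o \right)} = -1$ ($K{\left(r,o \right)} = \left(- \frac{1}{3}\right) 3 = -1$)
$\left(K{\left(-2,-6 \right)} + P\right)^{2} = \left(-1 - 27\right)^{2} = \left(-28\right)^{2} = 784$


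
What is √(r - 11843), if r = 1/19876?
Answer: I*√1169660199523/9938 ≈ 108.83*I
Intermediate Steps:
r = 1/19876 ≈ 5.0312e-5
√(r - 11843) = √(1/19876 - 11843) = √(-235391467/19876) = I*√1169660199523/9938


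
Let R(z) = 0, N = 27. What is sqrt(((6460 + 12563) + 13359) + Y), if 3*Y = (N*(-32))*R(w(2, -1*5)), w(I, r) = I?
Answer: 3*sqrt(3598) ≈ 179.95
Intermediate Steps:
Y = 0 (Y = ((27*(-32))*0)/3 = (-864*0)/3 = (1/3)*0 = 0)
sqrt(((6460 + 12563) + 13359) + Y) = sqrt(((6460 + 12563) + 13359) + 0) = sqrt((19023 + 13359) + 0) = sqrt(32382 + 0) = sqrt(32382) = 3*sqrt(3598)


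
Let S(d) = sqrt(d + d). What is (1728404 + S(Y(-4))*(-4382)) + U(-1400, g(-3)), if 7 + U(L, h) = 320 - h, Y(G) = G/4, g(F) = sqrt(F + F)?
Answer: 1728717 - I*sqrt(6) - 4382*I*sqrt(2) ≈ 1.7287e+6 - 6199.5*I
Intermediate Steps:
g(F) = sqrt(2)*sqrt(F) (g(F) = sqrt(2*F) = sqrt(2)*sqrt(F))
Y(G) = G/4 (Y(G) = G*(1/4) = G/4)
U(L, h) = 313 - h (U(L, h) = -7 + (320 - h) = 313 - h)
S(d) = sqrt(2)*sqrt(d) (S(d) = sqrt(2*d) = sqrt(2)*sqrt(d))
(1728404 + S(Y(-4))*(-4382)) + U(-1400, g(-3)) = (1728404 + (sqrt(2)*sqrt((1/4)*(-4)))*(-4382)) + (313 - sqrt(2)*sqrt(-3)) = (1728404 + (sqrt(2)*sqrt(-1))*(-4382)) + (313 - sqrt(2)*I*sqrt(3)) = (1728404 + (sqrt(2)*I)*(-4382)) + (313 - I*sqrt(6)) = (1728404 + (I*sqrt(2))*(-4382)) + (313 - I*sqrt(6)) = (1728404 - 4382*I*sqrt(2)) + (313 - I*sqrt(6)) = 1728717 - I*sqrt(6) - 4382*I*sqrt(2)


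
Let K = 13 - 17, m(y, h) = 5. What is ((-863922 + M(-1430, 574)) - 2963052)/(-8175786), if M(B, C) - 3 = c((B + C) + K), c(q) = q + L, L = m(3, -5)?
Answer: 637971/1362631 ≈ 0.46819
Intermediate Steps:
K = -4
L = 5
c(q) = 5 + q (c(q) = q + 5 = 5 + q)
M(B, C) = 4 + B + C (M(B, C) = 3 + (5 + ((B + C) - 4)) = 3 + (5 + (-4 + B + C)) = 3 + (1 + B + C) = 4 + B + C)
((-863922 + M(-1430, 574)) - 2963052)/(-8175786) = ((-863922 + (4 - 1430 + 574)) - 2963052)/(-8175786) = ((-863922 - 852) - 2963052)*(-1/8175786) = (-864774 - 2963052)*(-1/8175786) = -3827826*(-1/8175786) = 637971/1362631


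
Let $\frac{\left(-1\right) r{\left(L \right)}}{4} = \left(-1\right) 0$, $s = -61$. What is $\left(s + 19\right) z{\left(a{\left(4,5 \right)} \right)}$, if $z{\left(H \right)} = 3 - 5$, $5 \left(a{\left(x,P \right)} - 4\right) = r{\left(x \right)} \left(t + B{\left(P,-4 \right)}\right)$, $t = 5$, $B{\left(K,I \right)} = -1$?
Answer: $84$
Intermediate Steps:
$r{\left(L \right)} = 0$ ($r{\left(L \right)} = - 4 \left(\left(-1\right) 0\right) = \left(-4\right) 0 = 0$)
$a{\left(x,P \right)} = 4$ ($a{\left(x,P \right)} = 4 + \frac{0 \left(5 - 1\right)}{5} = 4 + \frac{0 \cdot 4}{5} = 4 + \frac{1}{5} \cdot 0 = 4 + 0 = 4$)
$z{\left(H \right)} = -2$
$\left(s + 19\right) z{\left(a{\left(4,5 \right)} \right)} = \left(-61 + 19\right) \left(-2\right) = \left(-42\right) \left(-2\right) = 84$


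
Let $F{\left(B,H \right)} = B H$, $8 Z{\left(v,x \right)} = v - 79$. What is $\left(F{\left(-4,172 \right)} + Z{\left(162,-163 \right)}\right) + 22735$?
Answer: $\frac{176459}{8} \approx 22057.0$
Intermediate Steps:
$Z{\left(v,x \right)} = - \frac{79}{8} + \frac{v}{8}$ ($Z{\left(v,x \right)} = \frac{v - 79}{8} = \frac{-79 + v}{8} = - \frac{79}{8} + \frac{v}{8}$)
$\left(F{\left(-4,172 \right)} + Z{\left(162,-163 \right)}\right) + 22735 = \left(\left(-4\right) 172 + \left(- \frac{79}{8} + \frac{1}{8} \cdot 162\right)\right) + 22735 = \left(-688 + \left(- \frac{79}{8} + \frac{81}{4}\right)\right) + 22735 = \left(-688 + \frac{83}{8}\right) + 22735 = - \frac{5421}{8} + 22735 = \frac{176459}{8}$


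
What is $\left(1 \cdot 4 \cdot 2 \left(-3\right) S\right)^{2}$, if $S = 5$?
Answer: $14400$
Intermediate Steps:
$\left(1 \cdot 4 \cdot 2 \left(-3\right) S\right)^{2} = \left(1 \cdot 4 \cdot 2 \left(-3\right) 5\right)^{2} = \left(4 \left(\left(-6\right) 5\right)\right)^{2} = \left(4 \left(-30\right)\right)^{2} = \left(-120\right)^{2} = 14400$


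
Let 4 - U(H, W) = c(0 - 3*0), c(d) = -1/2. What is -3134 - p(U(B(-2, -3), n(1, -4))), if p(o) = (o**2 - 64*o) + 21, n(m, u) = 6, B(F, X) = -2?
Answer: -11549/4 ≈ -2887.3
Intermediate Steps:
c(d) = -1/2 (c(d) = -1*1/2 = -1/2)
U(H, W) = 9/2 (U(H, W) = 4 - 1*(-1/2) = 4 + 1/2 = 9/2)
p(o) = 21 + o**2 - 64*o
-3134 - p(U(B(-2, -3), n(1, -4))) = -3134 - (21 + (9/2)**2 - 64*9/2) = -3134 - (21 + 81/4 - 288) = -3134 - 1*(-987/4) = -3134 + 987/4 = -11549/4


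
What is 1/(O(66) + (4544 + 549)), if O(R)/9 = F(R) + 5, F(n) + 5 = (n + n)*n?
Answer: 1/83501 ≈ 1.1976e-5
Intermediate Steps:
F(n) = -5 + 2*n**2 (F(n) = -5 + (n + n)*n = -5 + (2*n)*n = -5 + 2*n**2)
O(R) = 18*R**2 (O(R) = 9*((-5 + 2*R**2) + 5) = 9*(2*R**2) = 18*R**2)
1/(O(66) + (4544 + 549)) = 1/(18*66**2 + (4544 + 549)) = 1/(18*4356 + 5093) = 1/(78408 + 5093) = 1/83501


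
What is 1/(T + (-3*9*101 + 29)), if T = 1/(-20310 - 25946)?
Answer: -46256/124798689 ≈ -0.00037064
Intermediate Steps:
T = -1/46256 (T = 1/(-46256) = -1/46256 ≈ -2.1619e-5)
1/(T + (-3*9*101 + 29)) = 1/(-1/46256 + (-3*9*101 + 29)) = 1/(-1/46256 + (-27*101 + 29)) = 1/(-1/46256 + (-2727 + 29)) = 1/(-1/46256 - 2698) = 1/(-124798689/46256) = -46256/124798689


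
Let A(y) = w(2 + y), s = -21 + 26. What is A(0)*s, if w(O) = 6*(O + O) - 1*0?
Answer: 120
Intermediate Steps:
s = 5
w(O) = 12*O (w(O) = 6*(2*O) + 0 = 12*O + 0 = 12*O)
A(y) = 24 + 12*y (A(y) = 12*(2 + y) = 24 + 12*y)
A(0)*s = (24 + 12*0)*5 = (24 + 0)*5 = 24*5 = 120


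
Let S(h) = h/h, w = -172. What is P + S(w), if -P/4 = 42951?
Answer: -171803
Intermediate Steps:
P = -171804 (P = -4*42951 = -171804)
S(h) = 1
P + S(w) = -171804 + 1 = -171803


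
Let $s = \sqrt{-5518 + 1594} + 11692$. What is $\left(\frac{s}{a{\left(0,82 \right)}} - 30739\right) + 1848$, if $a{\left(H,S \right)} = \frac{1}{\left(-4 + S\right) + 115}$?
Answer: $2227665 + 1158 i \sqrt{109} \approx 2.2277 \cdot 10^{6} + 12090.0 i$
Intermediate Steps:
$a{\left(H,S \right)} = \frac{1}{111 + S}$
$s = 11692 + 6 i \sqrt{109}$ ($s = \sqrt{-3924} + 11692 = 6 i \sqrt{109} + 11692 = 11692 + 6 i \sqrt{109} \approx 11692.0 + 62.642 i$)
$\left(\frac{s}{a{\left(0,82 \right)}} - 30739\right) + 1848 = \left(\frac{11692 + 6 i \sqrt{109}}{\frac{1}{111 + 82}} - 30739\right) + 1848 = \left(\frac{11692 + 6 i \sqrt{109}}{\frac{1}{193}} - 30739\right) + 1848 = \left(\left(11692 + 6 i \sqrt{109}\right) \frac{1}{\frac{1}{193}} - 30739\right) + 1848 = \left(\left(11692 + 6 i \sqrt{109}\right) 193 - 30739\right) + 1848 = \left(\left(2256556 + 1158 i \sqrt{109}\right) - 30739\right) + 1848 = \left(2225817 + 1158 i \sqrt{109}\right) + 1848 = 2227665 + 1158 i \sqrt{109}$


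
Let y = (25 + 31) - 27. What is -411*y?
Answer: -11919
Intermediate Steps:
y = 29 (y = 56 - 27 = 29)
-411*y = -411*29 = -11919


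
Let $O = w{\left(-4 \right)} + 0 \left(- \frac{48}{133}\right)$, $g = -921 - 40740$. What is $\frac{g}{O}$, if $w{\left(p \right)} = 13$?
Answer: $- \frac{41661}{13} \approx -3204.7$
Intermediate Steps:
$g = -41661$
$O = 13$ ($O = 13 + 0 \left(- \frac{48}{133}\right) = 13 + 0 = 13$)
$\frac{g}{O} = - \frac{41661}{13}$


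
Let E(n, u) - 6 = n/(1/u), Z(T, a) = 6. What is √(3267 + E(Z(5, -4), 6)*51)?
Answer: 3*√601 ≈ 73.546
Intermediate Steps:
E(n, u) = 6 + n*u (E(n, u) = 6 + n/(1/u) = 6 + n*u)
√(3267 + E(Z(5, -4), 6)*51) = √(3267 + (6 + 6*6)*51) = √(3267 + (6 + 36)*51) = √(3267 + 42*51) = √(3267 + 2142) = √5409 = 3*√601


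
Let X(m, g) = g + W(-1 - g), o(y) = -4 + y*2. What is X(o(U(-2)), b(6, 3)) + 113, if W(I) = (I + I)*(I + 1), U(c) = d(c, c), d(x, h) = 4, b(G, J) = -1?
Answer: 112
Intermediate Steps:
U(c) = 4
W(I) = 2*I*(1 + I) (W(I) = (2*I)*(1 + I) = 2*I*(1 + I))
o(y) = -4 + 2*y
X(m, g) = g - 2*g*(-1 - g) (X(m, g) = g + 2*(-1 - g)*(1 + (-1 - g)) = g + 2*(-1 - g)*(-g) = g - 2*g*(-1 - g))
X(o(U(-2)), b(6, 3)) + 113 = -(3 + 2*(-1)) + 113 = -(3 - 2) + 113 = -1*1 + 113 = -1 + 113 = 112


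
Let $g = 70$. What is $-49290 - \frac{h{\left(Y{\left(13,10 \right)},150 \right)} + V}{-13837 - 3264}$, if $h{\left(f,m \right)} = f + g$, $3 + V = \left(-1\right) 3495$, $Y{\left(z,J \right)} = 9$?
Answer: $- \frac{842911709}{17101} \approx -49290.0$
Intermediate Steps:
$V = -3498$ ($V = -3 - 3495 = -3498$)
$h{\left(f,m \right)} = 70 + f$ ($h{\left(f,m \right)} = f + 70 = 70 + f$)
$-49290 - \frac{h{\left(Y{\left(13,10 \right)},150 \right)} + V}{-13837 - 3264} = -49290 - \frac{\left(70 + 9\right) - 3498}{-13837 - 3264} = -49290 - \frac{79 - 3498}{-17101} = -49290 - \left(-3419\right) \left(- \frac{1}{17101}\right) = -49290 - \frac{3419}{17101} = - \frac{842911709}{17101}$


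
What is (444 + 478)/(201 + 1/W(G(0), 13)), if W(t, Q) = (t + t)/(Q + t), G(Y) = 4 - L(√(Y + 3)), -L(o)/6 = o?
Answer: 5251712/1146119 - 11064*√3/1146119 ≈ 4.5655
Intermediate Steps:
L(o) = -6*o
G(Y) = 4 + 6*√(3 + Y) (G(Y) = 4 - (-6)*√(Y + 3) = 4 - (-6)*√(3 + Y) = 4 + 6*√(3 + Y))
W(t, Q) = 2*t/(Q + t) (W(t, Q) = (2*t)/(Q + t) = 2*t/(Q + t))
(444 + 478)/(201 + 1/W(G(0), 13)) = (444 + 478)/(201 + 1/(2*(4 + 6*√(3 + 0))/(13 + (4 + 6*√(3 + 0))))) = 922/(201 + 1/(2*(4 + 6*√3)/(13 + (4 + 6*√3)))) = 922/(201 + 1/(2*(4 + 6*√3)/(17 + 6*√3))) = 922/(201 + (17 + 6*√3)/(2*(4 + 6*√3)))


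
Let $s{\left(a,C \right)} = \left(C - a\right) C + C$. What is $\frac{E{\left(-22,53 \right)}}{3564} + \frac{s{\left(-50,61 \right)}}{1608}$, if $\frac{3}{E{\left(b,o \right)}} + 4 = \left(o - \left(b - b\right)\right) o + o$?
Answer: $\frac{966529939}{227485368} \approx 4.2488$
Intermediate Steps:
$s{\left(a,C \right)} = C + C \left(C - a\right)$ ($s{\left(a,C \right)} = C \left(C - a\right) + C = C + C \left(C - a\right)$)
$E{\left(b,o \right)} = \frac{3}{-4 + o + o^{2}}$ ($E{\left(b,o \right)} = \frac{3}{-4 + \left(\left(o - \left(b - b\right)\right) o + o\right)} = \frac{3}{-4 + \left(\left(o - 0\right) o + o\right)} = \frac{3}{-4 + \left(\left(o + 0\right) o + o\right)} = \frac{3}{-4 + \left(o o + o\right)} = \frac{3}{-4 + \left(o^{2} + o\right)} = \frac{3}{-4 + \left(o + o^{2}\right)} = \frac{3}{-4 + o + o^{2}}$)
$\frac{E{\left(-22,53 \right)}}{3564} + \frac{s{\left(-50,61 \right)}}{1608} = \frac{3 \frac{1}{-4 + 53 + 53^{2}}}{3564} + \frac{61 \left(1 + 61 - -50\right)}{1608} = \frac{3}{-4 + 53 + 2809} \cdot \frac{1}{3564} + 61 \left(1 + 61 + 50\right) \frac{1}{1608} = \frac{3}{2858} \cdot \frac{1}{3564} + 61 \cdot 112 \cdot \frac{1}{1608} = 3 \cdot \frac{1}{2858} \cdot \frac{1}{3564} + 6832 \cdot \frac{1}{1608} = \frac{3}{2858} \cdot \frac{1}{3564} + \frac{854}{201} = \frac{1}{3395304} + \frac{854}{201} = \frac{966529939}{227485368}$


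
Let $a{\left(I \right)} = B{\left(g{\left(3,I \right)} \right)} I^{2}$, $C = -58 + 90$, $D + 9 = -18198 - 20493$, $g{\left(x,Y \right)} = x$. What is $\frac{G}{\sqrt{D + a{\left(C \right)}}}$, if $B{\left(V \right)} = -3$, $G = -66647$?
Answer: $\frac{66647 i \sqrt{3}}{354} \approx 326.09 i$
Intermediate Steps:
$D = -38700$ ($D = -9 - 38691 = -38700$)
$C = 32$
$a{\left(I \right)} = - 3 I^{2}$
$\frac{G}{\sqrt{D + a{\left(C \right)}}} = - \frac{66647}{\sqrt{-38700 - 3 \cdot 32^{2}}} = - \frac{66647}{\sqrt{-38700 - 3072}} = - \frac{66647}{\sqrt{-41772}} = - \frac{66647}{118 i \sqrt{3}} = - 66647 \left(- \frac{i \sqrt{3}}{354}\right) = \frac{66647 i \sqrt{3}}{354}$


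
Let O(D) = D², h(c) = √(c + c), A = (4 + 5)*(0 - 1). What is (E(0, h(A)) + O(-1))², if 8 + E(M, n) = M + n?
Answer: 31 - 42*I*√2 ≈ 31.0 - 59.397*I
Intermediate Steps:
A = -9 (A = 9*(-1) = -9)
h(c) = √2*√c (h(c) = √(2*c) = √2*√c)
E(M, n) = -8 + M + n (E(M, n) = -8 + (M + n) = -8 + M + n)
(E(0, h(A)) + O(-1))² = ((-8 + 0 + √2*√(-9)) + (-1)²)² = ((-8 + 0 + √2*(3*I)) + 1)² = ((-8 + 0 + 3*I*√2) + 1)² = ((-8 + 3*I*√2) + 1)² = (-7 + 3*I*√2)²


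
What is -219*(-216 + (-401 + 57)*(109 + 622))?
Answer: 55117920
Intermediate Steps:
-219*(-216 + (-401 + 57)*(109 + 622)) = -219*(-216 - 344*731) = -219*(-216 - 251464) = -219*(-251680) = 55117920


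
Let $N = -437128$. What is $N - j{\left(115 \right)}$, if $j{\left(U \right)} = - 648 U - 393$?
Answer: $-362215$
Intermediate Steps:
$j{\left(U \right)} = -393 - 648 U$
$N - j{\left(115 \right)} = -437128 - \left(-393 - 74520\right) = -437128 - -74913 = -437128 + 74913 = -362215$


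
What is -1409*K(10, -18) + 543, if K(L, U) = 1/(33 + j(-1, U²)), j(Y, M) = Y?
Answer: 15967/32 ≈ 498.97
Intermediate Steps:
K(L, U) = 1/32 (K(L, U) = 1/(33 - 1) = 1/32)
-1409*K(10, -18) + 543 = -1409*1/32 + 543 = -1409/32 + 543 = 15967/32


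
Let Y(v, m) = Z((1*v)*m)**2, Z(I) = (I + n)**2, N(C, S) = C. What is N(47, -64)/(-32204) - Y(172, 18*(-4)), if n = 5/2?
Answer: -3027351557687934972799/128816 ≈ -2.3501e+16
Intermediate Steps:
n = 5/2 (n = 5*(1/2) = 5/2 ≈ 2.5000)
Z(I) = (5/2 + I)**2 (Z(I) = (I + 5/2)**2 = (5/2 + I)**2)
Y(v, m) = (5 + 2*m*v)**4/16 (Y(v, m) = ((5 + 2*((1*v)*m))**2/4)**2 = ((5 + 2*(v*m))**2/4)**2 = ((5 + 2*(m*v))**2/4)**2 = ((5 + 2*m*v)**2/4)**2 = (5 + 2*m*v)**4/16)
N(47, -64)/(-32204) - Y(172, 18*(-4)) = 47/(-32204) - (5 + 2*(18*(-4))*172)**4/16 = 47*(-1/32204) - (5 + 2*(-72)*172)**4/16 = -47/32204 - (5 - 24768)**4/16 = -47/32204 - (-24763)**4/16 = -47/32204 - 376021805699656561/16 = -3027351557687934972799/128816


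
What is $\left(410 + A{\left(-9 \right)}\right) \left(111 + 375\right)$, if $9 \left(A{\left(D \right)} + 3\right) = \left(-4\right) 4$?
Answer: $196938$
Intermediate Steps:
$A{\left(D \right)} = - \frac{43}{9}$ ($A{\left(D \right)} = -3 + \frac{\left(-4\right) 4}{9} = -3 + \frac{1}{9} \left(-16\right) = -3 - \frac{16}{9} = - \frac{43}{9}$)
$\left(410 + A{\left(-9 \right)}\right) \left(111 + 375\right) = \left(410 - \frac{43}{9}\right) \left(111 + 375\right) = \frac{3647}{9} \cdot 486 = 196938$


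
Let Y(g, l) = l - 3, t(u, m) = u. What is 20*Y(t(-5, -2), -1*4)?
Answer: -140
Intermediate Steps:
Y(g, l) = -3 + l
20*Y(t(-5, -2), -1*4) = 20*(-3 - 1*4) = 20*(-3 - 4) = 20*(-7) = -140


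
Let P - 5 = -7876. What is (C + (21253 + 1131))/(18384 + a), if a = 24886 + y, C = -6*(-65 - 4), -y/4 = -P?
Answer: 11399/5893 ≈ 1.9343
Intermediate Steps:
P = -7871 (P = 5 - 7876 = -7871)
y = -31484 (y = -(-4)*(-7871) = -4*7871 = -31484)
C = 414 (C = -6*(-69) = 414)
a = -6598 (a = 24886 - 31484 = -6598)
(C + (21253 + 1131))/(18384 + a) = (414 + (21253 + 1131))/(18384 - 6598) = (414 + 22384)/11786 = 22798*(1/11786) = 11399/5893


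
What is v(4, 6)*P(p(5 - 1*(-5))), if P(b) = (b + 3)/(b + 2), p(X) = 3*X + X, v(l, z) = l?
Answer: 86/21 ≈ 4.0952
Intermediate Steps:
p(X) = 4*X
P(b) = (3 + b)/(2 + b)
v(4, 6)*P(p(5 - 1*(-5))) = 4*((3 + 4*(5 - 1*(-5)))/(2 + 4*(5 - 1*(-5)))) = 4*((3 + 4*(5 + 5))/(2 + 4*(5 + 5))) = 4*((3 + 4*10)/(2 + 4*10)) = 4*((3 + 40)/(2 + 40)) = 4*(43/42) = 86/21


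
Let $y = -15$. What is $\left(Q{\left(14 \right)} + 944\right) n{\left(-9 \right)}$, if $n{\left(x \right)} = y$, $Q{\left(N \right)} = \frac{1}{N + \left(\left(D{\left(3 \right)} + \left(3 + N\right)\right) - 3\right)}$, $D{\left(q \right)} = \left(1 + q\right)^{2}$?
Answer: $- \frac{623055}{44} \approx -14160.0$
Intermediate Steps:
$Q{\left(N \right)} = \frac{1}{16 + 2 N}$ ($Q{\left(N \right)} = \frac{1}{N + \left(\left(\left(1 + 3\right)^{2} + \left(3 + N\right)\right) - 3\right)} = \frac{1}{N + \left(\left(4^{2} + \left(3 + N\right)\right) - 3\right)} = \frac{1}{N + \left(\left(16 + \left(3 + N\right)\right) - 3\right)} = \frac{1}{N + \left(\left(19 + N\right) - 3\right)} = \frac{1}{N + \left(16 + N\right)} = \frac{1}{16 + 2 N}$)
$n{\left(x \right)} = -15$
$\left(Q{\left(14 \right)} + 944\right) n{\left(-9 \right)} = \left(\frac{1}{2 \left(8 + 14\right)} + 944\right) \left(-15\right) = \left(\frac{1}{2 \cdot 22} + 944\right) \left(-15\right) = \left(\frac{1}{2} \cdot \frac{1}{22} + 944\right) \left(-15\right) = \left(\frac{1}{44} + 944\right) \left(-15\right) = \frac{41537}{44} \left(-15\right) = - \frac{623055}{44}$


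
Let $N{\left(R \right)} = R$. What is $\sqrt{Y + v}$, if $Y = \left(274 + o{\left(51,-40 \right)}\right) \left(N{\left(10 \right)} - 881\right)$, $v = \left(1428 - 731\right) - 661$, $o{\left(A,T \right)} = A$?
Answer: $i \sqrt{283039} \approx 532.01 i$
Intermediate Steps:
$v = 36$ ($v = 697 - 661 = 36$)
$Y = -283075$ ($Y = \left(274 + 51\right) \left(10 - 881\right) = 325 \left(-871\right) = -283075$)
$\sqrt{Y + v} = \sqrt{-283075 + 36} = \sqrt{-283039} = i \sqrt{283039}$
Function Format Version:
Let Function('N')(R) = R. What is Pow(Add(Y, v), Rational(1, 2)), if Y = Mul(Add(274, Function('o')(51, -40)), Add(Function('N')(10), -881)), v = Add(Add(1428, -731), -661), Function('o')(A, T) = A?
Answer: Mul(I, Pow(283039, Rational(1, 2))) ≈ Mul(532.01, I)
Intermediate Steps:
v = 36 (v = Add(697, -661) = 36)
Y = -283075 (Y = Mul(Add(274, 51), Add(10, -881)) = Mul(325, -871) = -283075)
Pow(Add(Y, v), Rational(1, 2)) = Pow(Add(-283075, 36), Rational(1, 2)) = Pow(-283039, Rational(1, 2)) = Mul(I, Pow(283039, Rational(1, 2)))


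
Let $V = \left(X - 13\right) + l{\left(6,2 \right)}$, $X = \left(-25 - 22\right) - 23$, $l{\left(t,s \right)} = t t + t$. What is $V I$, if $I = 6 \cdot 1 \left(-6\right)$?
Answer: $1476$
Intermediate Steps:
$l{\left(t,s \right)} = t + t^{2}$ ($l{\left(t,s \right)} = t^{2} + t = t + t^{2}$)
$I = -36$ ($I = 6 \left(-6\right) = -36$)
$X = -70$ ($X = -47 - 23 = -70$)
$V = -41$ ($V = \left(-70 - 13\right) + 6 \left(1 + 6\right) = -83 + 6 \cdot 7 = -83 + 42 = -41$)
$V I = \left(-41\right) \left(-36\right) = 1476$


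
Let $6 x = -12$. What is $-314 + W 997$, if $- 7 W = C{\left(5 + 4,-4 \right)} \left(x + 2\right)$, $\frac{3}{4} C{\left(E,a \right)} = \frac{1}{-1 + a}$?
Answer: $-314$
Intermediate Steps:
$x = -2$ ($x = \frac{1}{6} \left(-12\right) = -2$)
$C{\left(E,a \right)} = \frac{4}{3 \left(-1 + a\right)}$
$W = 0$ ($W = - \frac{\frac{4}{3 \left(-1 - 4\right)} \left(-2 + 2\right)}{7} = - \frac{\frac{4}{3 \left(-5\right)} 0}{7} = - \frac{\frac{4}{3} \left(- \frac{1}{5}\right) 0}{7} = - \frac{\left(- \frac{4}{15}\right) 0}{7} = \left(- \frac{1}{7}\right) 0 = 0$)
$-314 + W 997 = -314 + 0 \cdot 997 = -314 + 0 = -314$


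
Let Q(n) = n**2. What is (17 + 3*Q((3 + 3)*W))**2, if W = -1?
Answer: 15625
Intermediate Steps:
(17 + 3*Q((3 + 3)*W))**2 = (17 + 3*((3 + 3)*(-1))**2)**2 = (17 + 3*(6*(-1))**2)**2 = (17 + 3*(-6)**2)**2 = (17 + 3*36)**2 = (17 + 108)**2 = 125**2 = 15625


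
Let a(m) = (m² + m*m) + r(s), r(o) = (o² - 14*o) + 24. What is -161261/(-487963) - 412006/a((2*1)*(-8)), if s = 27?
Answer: -200900645271/432823181 ≈ -464.16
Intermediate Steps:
r(o) = 24 + o² - 14*o
a(m) = 375 + 2*m² (a(m) = (m² + m*m) + (24 + 27² - 14*27) = (m² + m²) + (24 + 729 - 378) = 2*m² + 375 = 375 + 2*m²)
-161261/(-487963) - 412006/a((2*1)*(-8)) = -161261/(-487963) - 412006/(375 + 2*((2*1)*(-8))²) = -161261*(-1/487963) - 412006/(375 + 2*(2*(-8))²) = 161261/487963 - 412006/(375 + 2*(-16)²) = 161261/487963 - 412006/(375 + 2*256) = 161261/487963 - 412006/(375 + 512) = 161261/487963 - 412006/887 = -200900645271/432823181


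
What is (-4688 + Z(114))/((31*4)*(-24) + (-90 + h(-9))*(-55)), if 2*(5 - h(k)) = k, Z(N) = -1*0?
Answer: -9376/2903 ≈ -3.2298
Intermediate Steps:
Z(N) = 0
h(k) = 5 - k/2
(-4688 + Z(114))/((31*4)*(-24) + (-90 + h(-9))*(-55)) = (-4688 + 0)/((31*4)*(-24) + (-90 + (5 - ½*(-9)))*(-55)) = -4688/(124*(-24) + (-90 + (5 + 9/2))*(-55)) = -4688/(-2976 + (-90 + 19/2)*(-55)) = -4688/(-2976 - 161/2*(-55)) = -4688/(-2976 + 8855/2) = -4688/2903/2 = -4688*2/2903 = -9376/2903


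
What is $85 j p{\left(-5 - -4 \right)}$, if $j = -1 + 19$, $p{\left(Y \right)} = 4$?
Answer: $6120$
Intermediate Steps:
$j = 18$
$85 j p{\left(-5 - -4 \right)} = 85 \cdot 18 \cdot 4 = 1530 \cdot 4 = 6120$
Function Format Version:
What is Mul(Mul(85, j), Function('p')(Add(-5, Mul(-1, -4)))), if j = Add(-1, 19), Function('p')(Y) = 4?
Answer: 6120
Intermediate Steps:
j = 18
Mul(Mul(85, j), Function('p')(Add(-5, Mul(-1, -4)))) = Mul(Mul(85, 18), 4) = Mul(1530, 4) = 6120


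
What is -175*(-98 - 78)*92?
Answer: 2833600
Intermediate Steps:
-175*(-98 - 78)*92 = -175*(-176)*92 = 30800*92 = 2833600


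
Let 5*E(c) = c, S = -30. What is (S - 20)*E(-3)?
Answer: 30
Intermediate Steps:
E(c) = c/5
(S - 20)*E(-3) = (-30 - 20)*((⅕)*(-3)) = -50*(-⅗) = 30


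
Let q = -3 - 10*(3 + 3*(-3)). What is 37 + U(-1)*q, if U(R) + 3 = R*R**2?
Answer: -191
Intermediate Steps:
U(R) = -3 + R**3 (U(R) = -3 + R*R**2 = -3 + R**3)
q = 57 (q = -3 - 10*(3 - 9) = -3 - 10*(-6) = -3 - 5*(-12) = -3 + 60 = 57)
37 + U(-1)*q = 37 + (-3 + (-1)**3)*57 = 37 + (-3 - 1)*57 = 37 - 4*57 = 37 - 228 = -191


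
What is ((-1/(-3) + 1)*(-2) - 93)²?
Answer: 82369/9 ≈ 9152.1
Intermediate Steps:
((-1/(-3) + 1)*(-2) - 93)² = ((-1*(-⅓) + 1)*(-2) - 93)² = ((⅓ + 1)*(-2) - 93)² = ((4/3)*(-2) - 93)² = (-8/3 - 93)² = (-287/3)² = 82369/9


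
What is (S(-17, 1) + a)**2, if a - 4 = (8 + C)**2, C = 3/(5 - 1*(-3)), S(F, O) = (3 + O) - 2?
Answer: 23746129/4096 ≈ 5797.4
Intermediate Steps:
S(F, O) = 1 + O
C = 3/8 (C = 3/(5 + 3) = 3/8 ≈ 0.37500)
a = 4745/64 (a = 4 + (8 + 3/8)**2 = 4 + (67/8)**2 = 4 + 4489/64 = 4745/64 ≈ 74.141)
(S(-17, 1) + a)**2 = ((1 + 1) + 4745/64)**2 = (2 + 4745/64)**2 = (4873/64)**2 = 23746129/4096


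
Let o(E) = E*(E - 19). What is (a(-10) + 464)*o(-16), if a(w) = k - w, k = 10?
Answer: 271040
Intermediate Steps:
o(E) = E*(-19 + E)
a(w) = 10 - w
(a(-10) + 464)*o(-16) = ((10 - 1*(-10)) + 464)*(-16*(-19 - 16)) = ((10 + 10) + 464)*(-16*(-35)) = (20 + 464)*560 = 484*560 = 271040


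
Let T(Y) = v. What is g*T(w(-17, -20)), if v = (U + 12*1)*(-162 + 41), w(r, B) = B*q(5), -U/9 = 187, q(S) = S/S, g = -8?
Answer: -1617528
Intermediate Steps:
q(S) = 1
U = -1683 (U = -9*187 = -1683)
w(r, B) = B (w(r, B) = B*1 = B)
v = 202191 (v = (-1683 + 12*1)*(-162 + 41) = (-1683 + 12)*(-121) = -1671*(-121) = 202191)
T(Y) = 202191
g*T(w(-17, -20)) = -8*202191 = -1617528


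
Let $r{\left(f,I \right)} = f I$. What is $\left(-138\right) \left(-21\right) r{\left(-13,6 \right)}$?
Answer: $-226044$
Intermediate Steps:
$r{\left(f,I \right)} = I f$
$\left(-138\right) \left(-21\right) r{\left(-13,6 \right)} = \left(-138\right) \left(-21\right) 6 \left(-13\right) = 2898 \left(-78\right) = -226044$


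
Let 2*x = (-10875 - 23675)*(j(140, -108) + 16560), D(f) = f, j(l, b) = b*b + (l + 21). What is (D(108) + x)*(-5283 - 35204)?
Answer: 19852831503529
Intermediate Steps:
j(l, b) = 21 + l + b**2 (j(l, b) = b**2 + (21 + l) = 21 + l + b**2)
x = -490350875 (x = ((-10875 - 23675)*((21 + 140 + (-108)**2) + 16560))/2 = (-34550*((21 + 140 + 11664) + 16560))/2 = (-34550*(11825 + 16560))/2 = (-34550*28385)/2 = (1/2)*(-980701750) = -490350875)
(D(108) + x)*(-5283 - 35204) = (108 - 490350875)*(-5283 - 35204) = -490350767*(-40487) = 19852831503529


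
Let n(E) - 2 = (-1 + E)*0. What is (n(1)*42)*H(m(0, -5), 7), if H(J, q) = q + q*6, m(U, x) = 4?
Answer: 4116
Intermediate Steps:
n(E) = 2 (n(E) = 2 + (-1 + E)*0 = 2 + 0 = 2)
H(J, q) = 7*q (H(J, q) = q + 6*q = 7*q)
(n(1)*42)*H(m(0, -5), 7) = (2*42)*(7*7) = 84*49 = 4116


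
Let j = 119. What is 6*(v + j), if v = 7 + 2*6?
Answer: 828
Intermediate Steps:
v = 19 (v = 7 + 12 = 19)
6*(v + j) = 6*(19 + 119) = 6*138 = 828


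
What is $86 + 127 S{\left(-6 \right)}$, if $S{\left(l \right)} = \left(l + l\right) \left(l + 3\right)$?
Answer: $4658$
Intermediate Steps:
$S{\left(l \right)} = 2 l \left(3 + l\right)$
$86 + 127 S{\left(-6 \right)} = 86 + 127 \cdot 2 \left(-6\right) \left(3 - 6\right) = 86 + 127 \cdot 2 \left(-6\right) \left(-3\right) = 86 + 127 \cdot 36 = 86 + 4572 = 4658$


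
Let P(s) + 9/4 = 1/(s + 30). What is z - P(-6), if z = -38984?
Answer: -935563/24 ≈ -38982.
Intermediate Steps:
P(s) = -9/4 + 1/(30 + s) (P(s) = -9/4 + 1/(s + 30) = -9/4 + 1/(30 + s))
z - P(-6) = -38984 - (-266 - 9*(-6))/(4*(30 - 6)) = -38984 - (-266 + 54)/(4*24) = -38984 - (-212)/(4*24) = -38984 - 1*(-53/24) = -38984 + 53/24 = -935563/24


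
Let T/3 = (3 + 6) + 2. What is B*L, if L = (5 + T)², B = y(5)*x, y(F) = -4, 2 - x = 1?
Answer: -5776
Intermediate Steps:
x = 1 (x = 2 - 1*1 = 2 - 1 = 1)
T = 33 (T = 3*((3 + 6) + 2) = 3*(9 + 2) = 3*11 = 33)
B = -4 (B = -4*1 = -4)
L = 1444 (L = (5 + 33)² = 38² = 1444)
B*L = -4*1444 = -5776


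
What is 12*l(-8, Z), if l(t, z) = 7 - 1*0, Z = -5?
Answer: 84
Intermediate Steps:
l(t, z) = 7 (l(t, z) = 7 + 0 = 7)
12*l(-8, Z) = 12*7 = 84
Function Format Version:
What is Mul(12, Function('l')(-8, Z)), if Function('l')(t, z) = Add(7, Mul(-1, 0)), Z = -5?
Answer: 84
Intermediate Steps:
Function('l')(t, z) = 7 (Function('l')(t, z) = Add(7, 0) = 7)
Mul(12, Function('l')(-8, Z)) = Mul(12, 7) = 84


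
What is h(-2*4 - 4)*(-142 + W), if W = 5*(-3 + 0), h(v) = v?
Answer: 1884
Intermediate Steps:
W = -15 (W = 5*(-3) = -15)
h(-2*4 - 4)*(-142 + W) = (-2*4 - 4)*(-142 - 15) = (-8 - 4)*(-157) = -12*(-157) = 1884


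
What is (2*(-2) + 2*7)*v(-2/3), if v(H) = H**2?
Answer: 40/9 ≈ 4.4444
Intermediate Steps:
(2*(-2) + 2*7)*v(-2/3) = (2*(-2) + 2*7)*(-2/3)**2 = (-4 + 14)*(-2*1/3)**2 = 10*(-2/3)**2 = 10*(4/9) = 40/9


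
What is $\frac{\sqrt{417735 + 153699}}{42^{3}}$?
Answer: $\frac{\sqrt{571434}}{74088} \approx 0.010203$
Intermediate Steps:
$\frac{\sqrt{417735 + 153699}}{42^{3}} = \frac{\sqrt{571434}}{74088}$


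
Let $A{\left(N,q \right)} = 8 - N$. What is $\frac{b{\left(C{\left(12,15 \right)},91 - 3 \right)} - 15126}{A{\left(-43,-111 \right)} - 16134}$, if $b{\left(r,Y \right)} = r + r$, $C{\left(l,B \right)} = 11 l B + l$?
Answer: $\frac{1238}{1787} \approx 0.69278$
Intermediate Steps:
$C{\left(l,B \right)} = l + 11 B l$ ($C{\left(l,B \right)} = 11 B l + l = l + 11 B l$)
$b{\left(r,Y \right)} = 2 r$
$\frac{b{\left(C{\left(12,15 \right)},91 - 3 \right)} - 15126}{A{\left(-43,-111 \right)} - 16134} = \frac{2 \cdot 12 \left(1 + 11 \cdot 15\right) - 15126}{\left(8 - -43\right) - 16134} = \frac{2 \cdot 12 \left(1 + 165\right) - 15126}{\left(8 + 43\right) - 16134} = \frac{2 \cdot 12 \cdot 166 - 15126}{51 - 16134} = \frac{2 \cdot 1992 - 15126}{-16083} = \left(3984 - 15126\right) \left(- \frac{1}{16083}\right) = \left(-11142\right) \left(- \frac{1}{16083}\right) = \frac{1238}{1787}$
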